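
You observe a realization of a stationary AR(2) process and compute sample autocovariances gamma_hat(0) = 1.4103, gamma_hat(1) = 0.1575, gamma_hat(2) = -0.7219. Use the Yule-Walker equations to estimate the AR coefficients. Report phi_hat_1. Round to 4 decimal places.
\hat\phi_{1} = 0.1710

The Yule-Walker equations for an AR(p) process read, in matrix form,
  Gamma_p phi = r_p,   with   (Gamma_p)_{ij} = gamma(|i - j|),
                       (r_p)_i = gamma(i),   i,j = 1..p.
Substitute the sample gammas (Toeplitz matrix and right-hand side of size 2):
  Gamma_p = [[1.4103, 0.1575], [0.1575, 1.4103]]
  r_p     = [0.1575, -0.7219]
Written out:
  1.4103 phi_1 + 0.1575 phi_2 = 0.1575
  0.1575 phi_1 + 1.4103 phi_2 = -0.7219
Solve by Cramer's rule:
  det = gamma(0)^2 - gamma(1)^2 = (1.4103)^2 - (0.1575)^2 = 1.98894609 - 0.02480625 = 1.96413984
  phi_hat_1 = [gamma(1) gamma(0) - gamma(1) gamma(2)] / det = [(0.1575)(1.4103) - (0.1575)(-0.7219)] / 1.96413984 = 0.3358215 / 1.96413984 = 0.171
  phi_hat_2 = [gamma(0) gamma(2) - gamma(1)^2] / det = [(1.4103)(-0.7219) - (0.1575)^2] / 1.96413984 = -1.04290182 / 1.96413984 = -0.531
So phi_hat = [0.1710, -0.5310].
Therefore phi_hat_1 = 0.1710.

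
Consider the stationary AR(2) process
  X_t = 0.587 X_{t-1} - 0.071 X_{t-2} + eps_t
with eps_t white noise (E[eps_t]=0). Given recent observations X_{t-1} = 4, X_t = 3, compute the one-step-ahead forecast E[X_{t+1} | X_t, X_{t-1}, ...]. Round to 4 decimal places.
E[X_{t+1} \mid \mathcal F_t] = 1.4770

For an AR(p) model X_t = c + sum_i phi_i X_{t-i} + eps_t, the
one-step-ahead conditional mean is
  E[X_{t+1} | X_t, ...] = c + sum_i phi_i X_{t+1-i}.
Substitute known values:
  E[X_{t+1} | ...] = (0.587) * (3) + (-0.071) * (4)
                   = 1.4770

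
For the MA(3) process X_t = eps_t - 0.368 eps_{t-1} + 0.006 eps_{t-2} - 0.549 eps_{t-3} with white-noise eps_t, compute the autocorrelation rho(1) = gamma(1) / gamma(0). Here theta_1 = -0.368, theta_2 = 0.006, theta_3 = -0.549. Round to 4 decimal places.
\rho(1) = -0.2599

For an MA(q) process with theta_0 = 1, the autocovariance is
  gamma(k) = sigma^2 * sum_{i=0..q-k} theta_i * theta_{i+k},
and rho(k) = gamma(k) / gamma(0). Sigma^2 cancels.
  numerator   = (1)*(-0.368) + (-0.368)*(0.006) + (0.006)*(-0.549) = -0.373502.
  denominator = (1)^2 + (-0.368)^2 + (0.006)^2 + (-0.549)^2 = 1.436861.
  rho(1) = -0.373502 / 1.436861 = -0.2599.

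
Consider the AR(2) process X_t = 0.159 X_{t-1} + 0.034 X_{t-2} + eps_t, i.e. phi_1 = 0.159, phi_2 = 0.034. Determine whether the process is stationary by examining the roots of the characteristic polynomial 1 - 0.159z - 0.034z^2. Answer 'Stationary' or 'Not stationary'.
\text{Stationary}

The AR(p) characteristic polynomial is P(z) = 1 - 0.159z - 0.034z^2.
Stationarity requires all roots to lie outside the unit circle, i.e. |z| > 1 for every root.
Set 1 + (-0.159) z + (-0.034) z^2 = 0, i.e. a z^2 + b z + c = 0 with a = -0.034, b = -0.159, c = 1.
Discriminant D = b^2 - 4ac = (-0.159)^2 - 4*(-0.034)*1 = 0.025281 - (-0.136) = 0.161281.
D >= 0, so the roots are real: z = (-b +/- sqrt(D)) / (2a) = (0.159 +/- 0.401598) / (-0.068).
  z_1 = (0.159 + 0.401598) / (-0.068) = -8.2441,   |z_1| = 8.2441.
  z_2 = (0.159 - 0.401598) / (-0.068) = 3.5676,   |z_2| = 3.5676.
Moduli of all roots: 8.2441, 3.5676.
All moduli strictly greater than 1? Yes.
Verdict: Stationary.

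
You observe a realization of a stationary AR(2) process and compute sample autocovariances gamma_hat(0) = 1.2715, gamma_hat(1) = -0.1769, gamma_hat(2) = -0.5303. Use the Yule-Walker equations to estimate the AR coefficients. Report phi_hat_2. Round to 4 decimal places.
\hat\phi_{2} = -0.4450

The Yule-Walker equations for an AR(p) process read, in matrix form,
  Gamma_p phi = r_p,   with   (Gamma_p)_{ij} = gamma(|i - j|),
                       (r_p)_i = gamma(i),   i,j = 1..p.
Substitute the sample gammas (Toeplitz matrix and right-hand side of size 2):
  Gamma_p = [[1.2715, -0.1769], [-0.1769, 1.2715]]
  r_p     = [-0.1769, -0.5303]
Written out:
  1.2715 phi_1 - 0.1769 phi_2 = -0.1769
  -0.1769 phi_1 + 1.2715 phi_2 = -0.5303
Solve by Cramer's rule:
  det = gamma(0)^2 - gamma(1)^2 = (1.2715)^2 - (-0.1769)^2 = 1.61671225 - 0.03129361 = 1.58541864
  phi_hat_1 = [gamma(1) gamma(0) - gamma(1) gamma(2)] / det = [(-0.1769)(1.2715) - (-0.1769)(-0.5303)] / 1.58541864 = -0.31873842 / 1.58541864 = -0.201
  phi_hat_2 = [gamma(0) gamma(2) - gamma(1)^2] / det = [(1.2715)(-0.5303) - (-0.1769)^2] / 1.58541864 = -0.70557006 / 1.58541864 = -0.445
So phi_hat = [-0.2010, -0.4450].
Therefore phi_hat_2 = -0.4450.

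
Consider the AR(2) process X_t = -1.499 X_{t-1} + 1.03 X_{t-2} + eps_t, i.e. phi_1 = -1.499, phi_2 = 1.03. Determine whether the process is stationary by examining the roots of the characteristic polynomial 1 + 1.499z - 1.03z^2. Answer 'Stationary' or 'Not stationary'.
\text{Not stationary}

The AR(p) characteristic polynomial is P(z) = 1 + 1.499z - 1.03z^2.
Stationarity requires all roots to lie outside the unit circle, i.e. |z| > 1 for every root.
Set 1 + (1.499) z + (-1.03) z^2 = 0, i.e. a z^2 + b z + c = 0 with a = -1.03, b = 1.499, c = 1.
Discriminant D = b^2 - 4ac = (1.499)^2 - 4*(-1.03)*1 = 2.247001 - (-4.12) = 6.367001.
D >= 0, so the roots are real: z = (-b +/- sqrt(D)) / (2a) = (-1.499 +/- 2.523292) / (-2.06).
  z_1 = (-1.499 + 2.523292) / (-2.06) = -0.4972,   |z_1| = 0.4972.
  z_2 = (-1.499 - 2.523292) / (-2.06) = 1.9526,   |z_2| = 1.9526.
Moduli of all roots: 0.4972, 1.9526.
All moduli strictly greater than 1? No.
Verdict: Not stationary.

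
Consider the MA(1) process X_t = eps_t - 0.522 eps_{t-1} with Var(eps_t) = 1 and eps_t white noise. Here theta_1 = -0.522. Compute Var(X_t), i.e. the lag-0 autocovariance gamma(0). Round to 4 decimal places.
\gamma(0) = 1.2725

For an MA(q) process X_t = eps_t + sum_i theta_i eps_{t-i} with
Var(eps_t) = sigma^2, the variance is
  gamma(0) = sigma^2 * (1 + sum_i theta_i^2).
  sum_i theta_i^2 = (-0.522)^2 = 0.272484.
  gamma(0) = 1 * (1 + 0.272484) = 1 * 1.272484 = 1.272484, which rounds to 1.2725.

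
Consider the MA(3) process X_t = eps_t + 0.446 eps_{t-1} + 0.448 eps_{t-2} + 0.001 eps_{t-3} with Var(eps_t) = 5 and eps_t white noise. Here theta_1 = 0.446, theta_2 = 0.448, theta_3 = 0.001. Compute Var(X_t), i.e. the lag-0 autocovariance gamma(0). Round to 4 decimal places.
\gamma(0) = 6.9981

For an MA(q) process X_t = eps_t + sum_i theta_i eps_{t-i} with
Var(eps_t) = sigma^2, the variance is
  gamma(0) = sigma^2 * (1 + sum_i theta_i^2).
  sum_i theta_i^2 = (0.446)^2 + (0.448)^2 + (0.001)^2 = 0.198916 + 0.200704 + 0.000001 = 0.399621.
  gamma(0) = 5 * (1 + 0.399621) = 5 * 1.399621 = 6.998105, which rounds to 6.9981.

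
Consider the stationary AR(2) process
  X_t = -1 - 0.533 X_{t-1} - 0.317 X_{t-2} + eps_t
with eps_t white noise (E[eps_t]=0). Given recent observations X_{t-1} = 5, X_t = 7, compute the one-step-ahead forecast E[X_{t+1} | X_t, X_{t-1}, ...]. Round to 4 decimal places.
E[X_{t+1} \mid \mathcal F_t] = -6.3160

For an AR(p) model X_t = c + sum_i phi_i X_{t-i} + eps_t, the
one-step-ahead conditional mean is
  E[X_{t+1} | X_t, ...] = c + sum_i phi_i X_{t+1-i}.
Substitute known values:
  E[X_{t+1} | ...] = -1 + (-0.533) * (7) + (-0.317) * (5)
                   = -6.3160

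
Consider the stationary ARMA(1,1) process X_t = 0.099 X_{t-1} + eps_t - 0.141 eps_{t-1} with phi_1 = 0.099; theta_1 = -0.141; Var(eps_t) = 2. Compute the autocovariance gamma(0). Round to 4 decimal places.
\gamma(0) = 2.0036

Multiply the model equation by X_{t-k} and take expectations. With theta_0 = psi_0 = 1 and psi_j the MA(infinity) weights, this gives
  gamma(k) - sum_i phi_i gamma(k-i) = c_k,
  c_k = sigma^2 * sum_{j=k..q} theta_j psi_{j-k}   (c_k = 0 for k > q),
using gamma(-m) = gamma(m).
psi-weights needed (psi_j = theta_j + sum_i phi_i psi_{j-i}):
  psi_1 = theta_1 + phi_1 = -0.141 + (0.099) = -0.042
Right-hand sides:
  c_0 = sigma^2 (1 + theta_1 psi_1) = 2 * (1 + (-0.141)(-0.042)) = 2 * 1.005922 = 2.011844
  c_1 = sigma^2 theta_1 = 2 * (-0.141) = -0.282
  c_2 = 0
Equations for k = 0 and k = 1 (AR order 1):
  gamma(0) = phi_1 gamma(1) + c_0
  gamma(1) = phi_1 gamma(0) + c_1
Substituting the second into the first: gamma(0) (1 - phi_1^2) = c_0 + phi_1 c_1, so
  gamma(0) = (c_0 + phi_1 c_1) / (1 - phi_1^2) = (2.011844 + (0.099)(-0.282)) / (1 - (0.099)^2) = 1.983926 / 0.990199 = 2.003563.
Therefore gamma(0) = 2.0036 (to 4 decimal places).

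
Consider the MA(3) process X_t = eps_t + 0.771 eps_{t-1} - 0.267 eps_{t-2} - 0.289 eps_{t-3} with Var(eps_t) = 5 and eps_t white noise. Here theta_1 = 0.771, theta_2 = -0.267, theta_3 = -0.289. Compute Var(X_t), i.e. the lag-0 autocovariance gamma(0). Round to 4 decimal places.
\gamma(0) = 8.7463

For an MA(q) process X_t = eps_t + sum_i theta_i eps_{t-i} with
Var(eps_t) = sigma^2, the variance is
  gamma(0) = sigma^2 * (1 + sum_i theta_i^2).
  sum_i theta_i^2 = (0.771)^2 + (-0.267)^2 + (-0.289)^2 = 0.594441 + 0.071289 + 0.083521 = 0.749251.
  gamma(0) = 5 * (1 + 0.749251) = 5 * 1.749251 = 8.746255, which rounds to 8.7463.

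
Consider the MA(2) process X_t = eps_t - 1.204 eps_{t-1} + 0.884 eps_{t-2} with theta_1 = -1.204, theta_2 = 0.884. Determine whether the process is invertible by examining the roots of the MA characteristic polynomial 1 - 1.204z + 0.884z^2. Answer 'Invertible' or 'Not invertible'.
\text{Invertible}

The MA(q) characteristic polynomial is P(z) = 1 - 1.204z + 0.884z^2.
Invertibility requires all roots to lie outside the unit circle, i.e. |z| > 1 for every root.
Set 1 + (-1.204) z + (0.884) z^2 = 0, i.e. a z^2 + b z + c = 0 with a = 0.884, b = -1.204, c = 1.
Discriminant D = b^2 - 4ac = (-1.204)^2 - 4*(0.884)*1 = 1.449616 - (3.536) = -2.086384.
D < 0, so the roots are the complex-conjugate pair z = (-b +/- i sqrt(-D)) / (2a) = 0.681 +/- 0.817i.
For a conjugate pair |z|^2 = z * conj(z) = (product of roots) = c/a = 1/(0.884) = 1.131222, so |z| = sqrt(1.131222) = 1.0636 for both roots.
Moduli of all roots: 1.0636, 1.0636.
All moduli strictly greater than 1? Yes.
Verdict: Invertible.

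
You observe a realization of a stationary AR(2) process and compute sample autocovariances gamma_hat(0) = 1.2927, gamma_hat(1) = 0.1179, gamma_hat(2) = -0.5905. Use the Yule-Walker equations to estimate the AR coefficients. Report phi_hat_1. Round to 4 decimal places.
\hat\phi_{1} = 0.1340

The Yule-Walker equations for an AR(p) process read, in matrix form,
  Gamma_p phi = r_p,   with   (Gamma_p)_{ij} = gamma(|i - j|),
                       (r_p)_i = gamma(i),   i,j = 1..p.
Substitute the sample gammas (Toeplitz matrix and right-hand side of size 2):
  Gamma_p = [[1.2927, 0.1179], [0.1179, 1.2927]]
  r_p     = [0.1179, -0.5905]
Written out:
  1.2927 phi_1 + 0.1179 phi_2 = 0.1179
  0.1179 phi_1 + 1.2927 phi_2 = -0.5905
Solve by Cramer's rule:
  det = gamma(0)^2 - gamma(1)^2 = (1.2927)^2 - (0.1179)^2 = 1.67107329 - 0.01390041 = 1.65717288
  phi_hat_1 = [gamma(1) gamma(0) - gamma(1) gamma(2)] / det = [(0.1179)(1.2927) - (0.1179)(-0.5905)] / 1.65717288 = 0.22202928 / 1.65717288 = 0.134
  phi_hat_2 = [gamma(0) gamma(2) - gamma(1)^2] / det = [(1.2927)(-0.5905) - (0.1179)^2] / 1.65717288 = -0.77723976 / 1.65717288 = -0.469
So phi_hat = [0.1340, -0.4690].
Therefore phi_hat_1 = 0.1340.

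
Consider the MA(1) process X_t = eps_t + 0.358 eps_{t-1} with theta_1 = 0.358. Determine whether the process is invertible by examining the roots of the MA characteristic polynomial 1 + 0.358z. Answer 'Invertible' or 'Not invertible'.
\text{Invertible}

The MA(q) characteristic polynomial is P(z) = 1 + 0.358z.
Invertibility requires all roots to lie outside the unit circle, i.e. |z| > 1 for every root.
This is linear in z: 1 + (0.358) z = 0  =>  z = -1/(0.358) = -2.793296,  |z| = 2.793296.
Moduli of all roots: 2.7933.
All moduli strictly greater than 1? Yes.
Verdict: Invertible.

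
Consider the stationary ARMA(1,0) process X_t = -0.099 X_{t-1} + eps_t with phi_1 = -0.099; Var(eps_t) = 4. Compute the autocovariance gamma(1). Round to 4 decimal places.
\gamma(1) = -0.3999

Multiply the model equation by X_{t-k} and take expectations. With theta_0 = psi_0 = 1 and psi_j the MA(infinity) weights, this gives
  gamma(k) - sum_i phi_i gamma(k-i) = c_k,
  c_k = sigma^2 * sum_{j=k..q} theta_j psi_{j-k}   (c_k = 0 for k > q),
using gamma(-m) = gamma(m).
Pure AR (q = 0): c_0 = sigma^2 = 4, c_k = 0 for k >= 1.
Equations for k = 0 and k = 1 (AR order 1):
  gamma(0) = phi_1 gamma(1) + c_0
  gamma(1) = phi_1 gamma(0) + c_1
Substituting the second into the first: gamma(0) (1 - phi_1^2) = c_0 + phi_1 c_1, so
  gamma(0) = c_0 / (1 - phi_1^2) = 4 / (1 - (-0.099)^2) = 4 / 0.990199 = 4.039592.
  gamma(1) = phi_1 gamma(0) = (-0.099)(4.039592) = -0.39992.
Therefore gamma(1) = -0.3999 (to 4 decimal places).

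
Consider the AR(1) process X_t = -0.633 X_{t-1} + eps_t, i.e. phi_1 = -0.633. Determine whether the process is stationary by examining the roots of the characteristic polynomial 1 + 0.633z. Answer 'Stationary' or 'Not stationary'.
\text{Stationary}

The AR(p) characteristic polynomial is P(z) = 1 + 0.633z.
Stationarity requires all roots to lie outside the unit circle, i.e. |z| > 1 for every root.
This is linear in z: 1 + (0.633) z = 0  =>  z = -1/(0.633) = -1.579779,  |z| = 1.579779.
Moduli of all roots: 1.5798.
All moduli strictly greater than 1? Yes.
Verdict: Stationary.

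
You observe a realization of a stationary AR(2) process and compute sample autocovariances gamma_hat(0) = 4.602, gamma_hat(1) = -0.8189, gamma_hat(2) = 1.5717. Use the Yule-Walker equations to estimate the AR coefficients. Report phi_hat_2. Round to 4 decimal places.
\hat\phi_{2} = 0.3200

The Yule-Walker equations for an AR(p) process read, in matrix form,
  Gamma_p phi = r_p,   with   (Gamma_p)_{ij} = gamma(|i - j|),
                       (r_p)_i = gamma(i),   i,j = 1..p.
Substitute the sample gammas (Toeplitz matrix and right-hand side of size 2):
  Gamma_p = [[4.602, -0.8189], [-0.8189, 4.602]]
  r_p     = [-0.8189, 1.5717]
Written out:
  4.602 phi_1 - 0.8189 phi_2 = -0.8189
  -0.8189 phi_1 + 4.602 phi_2 = 1.5717
Solve by Cramer's rule:
  det = gamma(0)^2 - gamma(1)^2 = (4.602)^2 - (-0.8189)^2 = 21.178404 - 0.67059721 = 20.50780679
  phi_hat_1 = [gamma(1) gamma(0) - gamma(1) gamma(2)] / det = [(-0.8189)(4.602) - (-0.8189)(1.5717)] / 20.50780679 = -2.48151267 / 20.50780679 = -0.121
  phi_hat_2 = [gamma(0) gamma(2) - gamma(1)^2] / det = [(4.602)(1.5717) - (-0.8189)^2] / 20.50780679 = 6.56236619 / 20.50780679 = 0.32
So phi_hat = [-0.1210, 0.3200].
Therefore phi_hat_2 = 0.3200.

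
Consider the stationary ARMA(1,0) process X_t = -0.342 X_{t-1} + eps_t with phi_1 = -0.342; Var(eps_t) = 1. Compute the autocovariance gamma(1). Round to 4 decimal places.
\gamma(1) = -0.3873

Multiply the model equation by X_{t-k} and take expectations. With theta_0 = psi_0 = 1 and psi_j the MA(infinity) weights, this gives
  gamma(k) - sum_i phi_i gamma(k-i) = c_k,
  c_k = sigma^2 * sum_{j=k..q} theta_j psi_{j-k}   (c_k = 0 for k > q),
using gamma(-m) = gamma(m).
Pure AR (q = 0): c_0 = sigma^2 = 1, c_k = 0 for k >= 1.
Equations for k = 0 and k = 1 (AR order 1):
  gamma(0) = phi_1 gamma(1) + c_0
  gamma(1) = phi_1 gamma(0) + c_1
Substituting the second into the first: gamma(0) (1 - phi_1^2) = c_0 + phi_1 c_1, so
  gamma(0) = c_0 / (1 - phi_1^2) = 1 / (1 - (-0.342)^2) = 1 / 0.883036 = 1.132457.
  gamma(1) = phi_1 gamma(0) = (-0.342)(1.132457) = -0.3873.
Therefore gamma(1) = -0.3873 (to 4 decimal places).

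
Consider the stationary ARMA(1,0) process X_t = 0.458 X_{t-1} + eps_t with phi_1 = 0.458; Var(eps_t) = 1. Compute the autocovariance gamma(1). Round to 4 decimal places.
\gamma(1) = 0.5796

Multiply the model equation by X_{t-k} and take expectations. With theta_0 = psi_0 = 1 and psi_j the MA(infinity) weights, this gives
  gamma(k) - sum_i phi_i gamma(k-i) = c_k,
  c_k = sigma^2 * sum_{j=k..q} theta_j psi_{j-k}   (c_k = 0 for k > q),
using gamma(-m) = gamma(m).
Pure AR (q = 0): c_0 = sigma^2 = 1, c_k = 0 for k >= 1.
Equations for k = 0 and k = 1 (AR order 1):
  gamma(0) = phi_1 gamma(1) + c_0
  gamma(1) = phi_1 gamma(0) + c_1
Substituting the second into the first: gamma(0) (1 - phi_1^2) = c_0 + phi_1 c_1, so
  gamma(0) = c_0 / (1 - phi_1^2) = 1 / (1 - (0.458)^2) = 1 / 0.790236 = 1.265445.
  gamma(1) = phi_1 gamma(0) = (0.458)(1.265445) = 0.579574.
Therefore gamma(1) = 0.5796 (to 4 decimal places).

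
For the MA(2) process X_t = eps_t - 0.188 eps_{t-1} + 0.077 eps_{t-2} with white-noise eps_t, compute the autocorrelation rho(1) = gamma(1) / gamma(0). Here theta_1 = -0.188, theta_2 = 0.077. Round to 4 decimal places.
\rho(1) = -0.1945

For an MA(q) process with theta_0 = 1, the autocovariance is
  gamma(k) = sigma^2 * sum_{i=0..q-k} theta_i * theta_{i+k},
and rho(k) = gamma(k) / gamma(0). Sigma^2 cancels.
  numerator   = (1)*(-0.188) + (-0.188)*(0.077) = -0.202476.
  denominator = (1)^2 + (-0.188)^2 + (0.077)^2 = 1.041273.
  rho(1) = -0.202476 / 1.041273 = -0.1945.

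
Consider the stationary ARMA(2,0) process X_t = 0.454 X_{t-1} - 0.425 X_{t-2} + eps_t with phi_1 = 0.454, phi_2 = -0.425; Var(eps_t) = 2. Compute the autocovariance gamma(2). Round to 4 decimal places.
\gamma(2) = -0.7616

Multiply the model equation by X_{t-k} and take expectations. With theta_0 = psi_0 = 1 and psi_j the MA(infinity) weights, this gives
  gamma(k) - sum_i phi_i gamma(k-i) = c_k,
  c_k = sigma^2 * sum_{j=k..q} theta_j psi_{j-k}   (c_k = 0 for k > q),
using gamma(-m) = gamma(m).
Pure AR (q = 0): c_0 = sigma^2 = 2, c_k = 0 for k >= 1.
Equations for k = 0, 1, 2 (AR order 2, c_2 = 0):
  (E0) gamma(0) = phi_1 gamma(1) + phi_2 gamma(2) + c_0
  (E1) gamma(1) = phi_1 gamma(0) + phi_2 gamma(1) + c_1
  (E2) gamma(2) = phi_1 gamma(1) + phi_2 gamma(0)
From (E1): gamma(1) = A gamma(0) + B with
  A = phi_1 / (1 - phi_2) = 0.454 / 1.425 = 0.318596,   B = c_1 / (1 - phi_2) = 0 / 1.425 = 0.
Insert (E2) into (E0): gamma(0) (1 - phi_2^2) = phi_1 (1 + phi_2) gamma(1) + c_0.
  phi_1 (1 + phi_2) = (0.454)(0.575) = 0.26105,   1 - phi_2^2 = 0.819375.
Replace gamma(1) by A gamma(0) + B and collect gamma(0):
  gamma(0) [0.819375 - (0.26105)(0.318596)] = c_0 = 2
  gamma(0) * 0.736205 = 2
  gamma(0) = 2 / 0.736205 = 2.716633.
  gamma(1) = A gamma(0) = (0.318596)(2.716633) = 0.86551.
  gamma(2) = phi_1 gamma(1) + phi_2 gamma(0) = (0.454)(0.86551) + (-0.425)(2.716633) = -0.761628.
Therefore gamma(2) = -0.7616 (to 4 decimal places).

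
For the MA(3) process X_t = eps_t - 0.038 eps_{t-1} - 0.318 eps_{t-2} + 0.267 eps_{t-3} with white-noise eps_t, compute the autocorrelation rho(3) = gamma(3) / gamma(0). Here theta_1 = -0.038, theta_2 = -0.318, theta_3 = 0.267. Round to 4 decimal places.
\rho(3) = 0.2275

For an MA(q) process with theta_0 = 1, the autocovariance is
  gamma(k) = sigma^2 * sum_{i=0..q-k} theta_i * theta_{i+k},
and rho(k) = gamma(k) / gamma(0). Sigma^2 cancels.
  numerator   = (1)*(0.267) = 0.267.
  denominator = (1)^2 + (-0.038)^2 + (-0.318)^2 + (0.267)^2 = 1.173857.
  rho(3) = 0.267 / 1.173857 = 0.2275.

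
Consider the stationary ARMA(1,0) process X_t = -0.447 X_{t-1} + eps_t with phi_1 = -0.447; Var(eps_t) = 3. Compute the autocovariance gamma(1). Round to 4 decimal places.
\gamma(1) = -1.6758

Multiply the model equation by X_{t-k} and take expectations. With theta_0 = psi_0 = 1 and psi_j the MA(infinity) weights, this gives
  gamma(k) - sum_i phi_i gamma(k-i) = c_k,
  c_k = sigma^2 * sum_{j=k..q} theta_j psi_{j-k}   (c_k = 0 for k > q),
using gamma(-m) = gamma(m).
Pure AR (q = 0): c_0 = sigma^2 = 3, c_k = 0 for k >= 1.
Equations for k = 0 and k = 1 (AR order 1):
  gamma(0) = phi_1 gamma(1) + c_0
  gamma(1) = phi_1 gamma(0) + c_1
Substituting the second into the first: gamma(0) (1 - phi_1^2) = c_0 + phi_1 c_1, so
  gamma(0) = c_0 / (1 - phi_1^2) = 3 / (1 - (-0.447)^2) = 3 / 0.800191 = 3.749105.
  gamma(1) = phi_1 gamma(0) = (-0.447)(3.749105) = -1.67585.
Therefore gamma(1) = -1.6758 (to 4 decimal places).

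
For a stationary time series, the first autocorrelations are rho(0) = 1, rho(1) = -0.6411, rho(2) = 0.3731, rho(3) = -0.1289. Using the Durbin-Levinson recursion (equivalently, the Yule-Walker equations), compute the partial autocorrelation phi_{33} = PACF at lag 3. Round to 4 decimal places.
\phi_{33} = 0.1439

The PACF at lag k is phi_{kk}, the last component of the solution
to the Yule-Walker system G_k phi = r_k where
  (G_k)_{ij} = rho(|i - j|), (r_k)_i = rho(i), i,j = 1..k.
Equivalently, Durbin-Levinson gives phi_{kk} iteratively:
  phi_{11} = rho(1)
  phi_{kk} = [rho(k) - sum_{j=1..k-1} phi_{k-1,j} rho(k-j)]
            / [1 - sum_{j=1..k-1} phi_{k-1,j} rho(j)],
  phi_{k,j} = phi_{k-1,j} - phi_{kk} phi_{k-1,k-j},  j = 1..k-1.
Step k = 1:
  phi_11 = rho(1) = -0.6411.
Step k = 2:
  phi_22 = [rho(2) - phi_11 rho(1)] / [1 - phi_11 rho(1)] = [0.3731 - (-0.6411)(-0.6411)] / [1 - (-0.6411)(-0.6411)]
         = -0.03790921 / 0.58899079 = -0.064363.
  Update: phi_21 = phi_11 - phi_22 phi_11 = -0.6411 - (-0.064363)(-0.6411) = -0.682363.
Step k = 3:
  phi_33 = [rho(3) - phi_21 rho(2) - phi_22 rho(1)] / [1 - phi_21 rho(1) - phi_22 rho(2)]
    numerator   = -0.1289 - (-0.682363)(0.3731) - (-0.064363)(-0.6411) = 0.08442656
    denominator = 1 - (-0.682363)(-0.6411) - (-0.064363)(0.3731) = 0.58655084
  phi_33 = 0.08442656 / 0.58655084 = 0.1439.
Therefore phi_{33} = 0.1439.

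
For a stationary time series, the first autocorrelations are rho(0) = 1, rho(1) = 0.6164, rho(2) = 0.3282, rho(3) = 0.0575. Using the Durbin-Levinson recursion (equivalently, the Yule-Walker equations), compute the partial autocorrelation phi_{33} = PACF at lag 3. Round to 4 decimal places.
\phi_{33} = -0.1790

The PACF at lag k is phi_{kk}, the last component of the solution
to the Yule-Walker system G_k phi = r_k where
  (G_k)_{ij} = rho(|i - j|), (r_k)_i = rho(i), i,j = 1..k.
Equivalently, Durbin-Levinson gives phi_{kk} iteratively:
  phi_{11} = rho(1)
  phi_{kk} = [rho(k) - sum_{j=1..k-1} phi_{k-1,j} rho(k-j)]
            / [1 - sum_{j=1..k-1} phi_{k-1,j} rho(j)],
  phi_{k,j} = phi_{k-1,j} - phi_{kk} phi_{k-1,k-j},  j = 1..k-1.
Step k = 1:
  phi_11 = rho(1) = 0.6164.
Step k = 2:
  phi_22 = [rho(2) - phi_11 rho(1)] / [1 - phi_11 rho(1)] = [0.3282 - (0.6164)(0.6164)] / [1 - (0.6164)(0.6164)]
         = -0.05174896 / 0.62005104 = -0.083459.
  Update: phi_21 = phi_11 - phi_22 phi_11 = 0.6164 - (-0.083459)(0.6164) = 0.667844.
Step k = 3:
  phi_33 = [rho(3) - phi_21 rho(2) - phi_22 rho(1)] / [1 - phi_21 rho(1) - phi_22 rho(2)]
    numerator   = 0.0575 - (0.667844)(0.3282) - (-0.083459)(0.6164) = -0.11024223
    denominator = 1 - (0.667844)(0.6164) - (-0.083459)(0.3282) = 0.61573211
  phi_33 = -0.11024223 / 0.61573211 = -0.179.
Therefore phi_{33} = -0.1790.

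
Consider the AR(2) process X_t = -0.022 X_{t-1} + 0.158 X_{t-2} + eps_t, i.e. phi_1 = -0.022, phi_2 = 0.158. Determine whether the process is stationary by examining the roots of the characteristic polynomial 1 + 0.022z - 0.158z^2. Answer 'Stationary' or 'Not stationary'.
\text{Stationary}

The AR(p) characteristic polynomial is P(z) = 1 + 0.022z - 0.158z^2.
Stationarity requires all roots to lie outside the unit circle, i.e. |z| > 1 for every root.
Set 1 + (0.022) z + (-0.158) z^2 = 0, i.e. a z^2 + b z + c = 0 with a = -0.158, b = 0.022, c = 1.
Discriminant D = b^2 - 4ac = (0.022)^2 - 4*(-0.158)*1 = 0.000484 - (-0.632) = 0.632484.
D >= 0, so the roots are real: z = (-b +/- sqrt(D)) / (2a) = (-0.022 +/- 0.795289) / (-0.316).
  z_1 = (-0.022 + 0.795289) / (-0.316) = -2.4471,   |z_1| = 2.4471.
  z_2 = (-0.022 - 0.795289) / (-0.316) = 2.5864,   |z_2| = 2.5864.
Moduli of all roots: 2.4471, 2.5864.
All moduli strictly greater than 1? Yes.
Verdict: Stationary.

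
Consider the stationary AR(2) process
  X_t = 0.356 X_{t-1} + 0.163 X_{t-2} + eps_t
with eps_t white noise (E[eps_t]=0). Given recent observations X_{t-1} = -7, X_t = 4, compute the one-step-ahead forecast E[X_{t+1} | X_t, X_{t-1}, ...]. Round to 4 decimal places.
E[X_{t+1} \mid \mathcal F_t] = 0.2830

For an AR(p) model X_t = c + sum_i phi_i X_{t-i} + eps_t, the
one-step-ahead conditional mean is
  E[X_{t+1} | X_t, ...] = c + sum_i phi_i X_{t+1-i}.
Substitute known values:
  E[X_{t+1} | ...] = (0.356) * (4) + (0.163) * (-7)
                   = 0.2830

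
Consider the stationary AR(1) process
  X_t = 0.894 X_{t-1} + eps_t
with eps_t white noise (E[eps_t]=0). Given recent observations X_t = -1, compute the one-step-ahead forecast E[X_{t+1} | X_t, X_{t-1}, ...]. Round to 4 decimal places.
E[X_{t+1} \mid \mathcal F_t] = -0.8940

For an AR(p) model X_t = c + sum_i phi_i X_{t-i} + eps_t, the
one-step-ahead conditional mean is
  E[X_{t+1} | X_t, ...] = c + sum_i phi_i X_{t+1-i}.
Substitute known values:
  E[X_{t+1} | ...] = (0.894) * (-1)
                   = -0.8940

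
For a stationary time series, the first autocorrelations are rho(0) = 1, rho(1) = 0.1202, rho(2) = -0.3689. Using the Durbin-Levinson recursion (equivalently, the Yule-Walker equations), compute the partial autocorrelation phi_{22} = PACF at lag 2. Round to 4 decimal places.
\phi_{22} = -0.3890

The PACF at lag k is phi_{kk}, the last component of the solution
to the Yule-Walker system G_k phi = r_k where
  (G_k)_{ij} = rho(|i - j|), (r_k)_i = rho(i), i,j = 1..k.
Equivalently, Durbin-Levinson gives phi_{kk} iteratively:
  phi_{11} = rho(1)
  phi_{kk} = [rho(k) - sum_{j=1..k-1} phi_{k-1,j} rho(k-j)]
            / [1 - sum_{j=1..k-1} phi_{k-1,j} rho(j)],
  phi_{k,j} = phi_{k-1,j} - phi_{kk} phi_{k-1,k-j},  j = 1..k-1.
Step k = 1:
  phi_11 = rho(1) = 0.1202.
Step k = 2:
  phi_22 = [rho(2) - phi_11 rho(1)] / [1 - phi_11 rho(1)] = [-0.3689 - (0.1202)(0.1202)] / [1 - (0.1202)(0.1202)]
         = -0.38334804 / 0.98555196 = -0.389.
Therefore phi_{22} = -0.3890.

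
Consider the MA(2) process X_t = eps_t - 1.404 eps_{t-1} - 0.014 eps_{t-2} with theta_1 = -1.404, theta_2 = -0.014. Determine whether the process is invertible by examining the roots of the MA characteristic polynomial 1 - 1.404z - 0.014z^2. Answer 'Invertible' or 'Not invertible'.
\text{Not invertible}

The MA(q) characteristic polynomial is P(z) = 1 - 1.404z - 0.014z^2.
Invertibility requires all roots to lie outside the unit circle, i.e. |z| > 1 for every root.
Set 1 + (-1.404) z + (-0.014) z^2 = 0, i.e. a z^2 + b z + c = 0 with a = -0.014, b = -1.404, c = 1.
Discriminant D = b^2 - 4ac = (-1.404)^2 - 4*(-0.014)*1 = 1.971216 - (-0.056) = 2.027216.
D >= 0, so the roots are real: z = (-b +/- sqrt(D)) / (2a) = (1.404 +/- 1.423803) / (-0.028).
  z_1 = (1.404 + 1.423803) / (-0.028) = -100.993,   |z_1| = 100.993.
  z_2 = (1.404 - 1.423803) / (-0.028) = 0.7073,   |z_2| = 0.7073.
Moduli of all roots: 100.9930, 0.7073.
All moduli strictly greater than 1? No.
Verdict: Not invertible.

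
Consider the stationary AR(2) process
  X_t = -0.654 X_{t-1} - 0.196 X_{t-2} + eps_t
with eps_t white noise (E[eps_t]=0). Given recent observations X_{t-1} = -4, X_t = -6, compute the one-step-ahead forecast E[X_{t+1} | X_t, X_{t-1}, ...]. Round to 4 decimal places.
E[X_{t+1} \mid \mathcal F_t] = 4.7080

For an AR(p) model X_t = c + sum_i phi_i X_{t-i} + eps_t, the
one-step-ahead conditional mean is
  E[X_{t+1} | X_t, ...] = c + sum_i phi_i X_{t+1-i}.
Substitute known values:
  E[X_{t+1} | ...] = (-0.654) * (-6) + (-0.196) * (-4)
                   = 4.7080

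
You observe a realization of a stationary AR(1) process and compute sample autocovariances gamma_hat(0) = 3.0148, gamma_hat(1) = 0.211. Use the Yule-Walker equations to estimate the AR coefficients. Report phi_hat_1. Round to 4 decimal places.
\hat\phi_{1} = 0.0700

The Yule-Walker equations for an AR(p) process read, in matrix form,
  Gamma_p phi = r_p,   with   (Gamma_p)_{ij} = gamma(|i - j|),
                       (r_p)_i = gamma(i),   i,j = 1..p.
Substitute the sample gammas (Toeplitz matrix and right-hand side of size 1):
  Gamma_p = [[3.0148]]
  r_p     = [0.211]
With p = 1 this is the single equation gamma(0) phi_1 = gamma(1):
  phi_hat_1 = gamma(1) / gamma(0) = 0.211 / 3.0148 = 0.0700.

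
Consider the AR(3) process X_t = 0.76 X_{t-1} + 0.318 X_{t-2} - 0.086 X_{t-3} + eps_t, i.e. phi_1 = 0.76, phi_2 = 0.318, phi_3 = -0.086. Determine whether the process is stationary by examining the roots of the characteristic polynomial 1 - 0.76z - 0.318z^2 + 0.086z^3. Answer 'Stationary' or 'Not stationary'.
\text{Stationary}

The AR(p) characteristic polynomial is P(z) = 1 - 0.76z - 0.318z^2 + 0.086z^3.
Stationarity requires all roots to lie outside the unit circle, i.e. |z| > 1 for every root.
Degree 3: look for a simple real root z0 first, then factor out (1 - z/z0) and solve the remaining quadratic.
Testing z0 = 5: P(5) = 1 + (-0.76)(5) + (-0.318)(5)^2 + (0.086)(5)^3
  = 1 + (-3.8) + (-7.95) + (10.75) = 0.  So z_0 = 5 is a root, |z_0| = 5.
Divide out the factor (1 - 0.2 z) = (1 - z/z0) (since 1/z0 = 0.2):
  P(z) = (1 - 0.2 z)(1 + (-0.56) z + (-0.43) z^2)
  [check: z-coef -0.56 - (0.2) = -0.76; z^2-coef -0.43 - (0.2)(-0.56) = -0.318; z^3-coef -(0.2)(-0.43) = 0.086.]
Remaining roots from the quadratic factor 1 + (-0.56) z + (-0.43) z^2:
  Set 1 + (-0.56) z + (-0.43) z^2 = 0, i.e. a z^2 + b z + c = 0 with a = -0.43, b = -0.56, c = 1.
  Discriminant D = b^2 - 4ac = (-0.56)^2 - 4*(-0.43)*1 = 0.3136 - (-1.72) = 2.0336.
  D >= 0, so the roots are real: z = (-b +/- sqrt(D)) / (2a) = (0.56 +/- 1.426043) / (-0.86).
    z_1 = (0.56 + 1.426043) / (-0.86) = -2.3094,   |z_1| = 2.3094.
    z_2 = (0.56 - 1.426043) / (-0.86) = 1.007,   |z_2| = 1.007.
Moduli of all roots: 5.0000, 2.3094, 1.0070.
All moduli strictly greater than 1? Yes.
Verdict: Stationary.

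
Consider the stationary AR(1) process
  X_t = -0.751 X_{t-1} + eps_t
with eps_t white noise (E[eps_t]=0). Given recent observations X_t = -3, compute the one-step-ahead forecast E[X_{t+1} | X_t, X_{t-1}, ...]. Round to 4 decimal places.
E[X_{t+1} \mid \mathcal F_t] = 2.2530

For an AR(p) model X_t = c + sum_i phi_i X_{t-i} + eps_t, the
one-step-ahead conditional mean is
  E[X_{t+1} | X_t, ...] = c + sum_i phi_i X_{t+1-i}.
Substitute known values:
  E[X_{t+1} | ...] = (-0.751) * (-3)
                   = 2.2530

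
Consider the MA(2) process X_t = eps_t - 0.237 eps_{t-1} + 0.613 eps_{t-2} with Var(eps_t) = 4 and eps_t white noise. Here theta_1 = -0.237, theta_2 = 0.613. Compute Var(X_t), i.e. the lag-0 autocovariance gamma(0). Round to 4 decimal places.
\gamma(0) = 5.7278

For an MA(q) process X_t = eps_t + sum_i theta_i eps_{t-i} with
Var(eps_t) = sigma^2, the variance is
  gamma(0) = sigma^2 * (1 + sum_i theta_i^2).
  sum_i theta_i^2 = (-0.237)^2 + (0.613)^2 = 0.056169 + 0.375769 = 0.431938.
  gamma(0) = 4 * (1 + 0.431938) = 4 * 1.431938 = 5.727752, which rounds to 5.7278.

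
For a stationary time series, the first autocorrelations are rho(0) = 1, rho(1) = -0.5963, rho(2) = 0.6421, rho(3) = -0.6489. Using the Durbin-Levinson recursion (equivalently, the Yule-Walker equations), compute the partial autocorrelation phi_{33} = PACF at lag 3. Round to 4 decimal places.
\phi_{33} = -0.3310

The PACF at lag k is phi_{kk}, the last component of the solution
to the Yule-Walker system G_k phi = r_k where
  (G_k)_{ij} = rho(|i - j|), (r_k)_i = rho(i), i,j = 1..k.
Equivalently, Durbin-Levinson gives phi_{kk} iteratively:
  phi_{11} = rho(1)
  phi_{kk} = [rho(k) - sum_{j=1..k-1} phi_{k-1,j} rho(k-j)]
            / [1 - sum_{j=1..k-1} phi_{k-1,j} rho(j)],
  phi_{k,j} = phi_{k-1,j} - phi_{kk} phi_{k-1,k-j},  j = 1..k-1.
Step k = 1:
  phi_11 = rho(1) = -0.5963.
Step k = 2:
  phi_22 = [rho(2) - phi_11 rho(1)] / [1 - phi_11 rho(1)] = [0.6421 - (-0.5963)(-0.5963)] / [1 - (-0.5963)(-0.5963)]
         = 0.28652631 / 0.64442631 = 0.444622.
  Update: phi_21 = phi_11 - phi_22 phi_11 = -0.5963 - (0.444622)(-0.5963) = -0.331172.
Step k = 3:
  phi_33 = [rho(3) - phi_21 rho(2) - phi_22 rho(1)] / [1 - phi_21 rho(1) - phi_22 rho(2)]
    numerator   = -0.6489 - (-0.331172)(0.6421) - (0.444622)(-0.5963) = -0.17112636
    denominator = 1 - (-0.331172)(-0.5963) - (0.444622)(0.6421) = 0.51703032
  phi_33 = -0.17112636 / 0.51703032 = -0.331.
Therefore phi_{33} = -0.3310.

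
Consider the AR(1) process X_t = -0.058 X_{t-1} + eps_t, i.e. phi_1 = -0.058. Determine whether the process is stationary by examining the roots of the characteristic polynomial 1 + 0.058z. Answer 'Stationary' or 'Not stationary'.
\text{Stationary}

The AR(p) characteristic polynomial is P(z) = 1 + 0.058z.
Stationarity requires all roots to lie outside the unit circle, i.e. |z| > 1 for every root.
This is linear in z: 1 + (0.058) z = 0  =>  z = -1/(0.058) = -17.241379,  |z| = 17.241379.
Moduli of all roots: 17.2414.
All moduli strictly greater than 1? Yes.
Verdict: Stationary.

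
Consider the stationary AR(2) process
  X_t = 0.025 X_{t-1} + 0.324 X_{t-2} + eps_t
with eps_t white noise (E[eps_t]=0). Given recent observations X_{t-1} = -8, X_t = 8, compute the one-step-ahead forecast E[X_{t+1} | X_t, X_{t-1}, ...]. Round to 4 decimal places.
E[X_{t+1} \mid \mathcal F_t] = -2.3920

For an AR(p) model X_t = c + sum_i phi_i X_{t-i} + eps_t, the
one-step-ahead conditional mean is
  E[X_{t+1} | X_t, ...] = c + sum_i phi_i X_{t+1-i}.
Substitute known values:
  E[X_{t+1} | ...] = (0.025) * (8) + (0.324) * (-8)
                   = -2.3920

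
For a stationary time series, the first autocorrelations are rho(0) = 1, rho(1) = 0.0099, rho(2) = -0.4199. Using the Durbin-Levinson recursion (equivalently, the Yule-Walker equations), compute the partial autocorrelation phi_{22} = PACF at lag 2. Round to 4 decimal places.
\phi_{22} = -0.4200

The PACF at lag k is phi_{kk}, the last component of the solution
to the Yule-Walker system G_k phi = r_k where
  (G_k)_{ij} = rho(|i - j|), (r_k)_i = rho(i), i,j = 1..k.
Equivalently, Durbin-Levinson gives phi_{kk} iteratively:
  phi_{11} = rho(1)
  phi_{kk} = [rho(k) - sum_{j=1..k-1} phi_{k-1,j} rho(k-j)]
            / [1 - sum_{j=1..k-1} phi_{k-1,j} rho(j)],
  phi_{k,j} = phi_{k-1,j} - phi_{kk} phi_{k-1,k-j},  j = 1..k-1.
Step k = 1:
  phi_11 = rho(1) = 0.0099.
Step k = 2:
  phi_22 = [rho(2) - phi_11 rho(1)] / [1 - phi_11 rho(1)] = [-0.4199 - (0.0099)(0.0099)] / [1 - (0.0099)(0.0099)]
         = -0.41999801 / 0.99990199 = -0.42.
Therefore phi_{22} = -0.4200.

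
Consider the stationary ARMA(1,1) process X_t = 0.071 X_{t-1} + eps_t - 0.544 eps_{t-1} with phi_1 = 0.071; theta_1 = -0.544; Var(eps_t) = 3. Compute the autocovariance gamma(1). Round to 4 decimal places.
\gamma(1) = -1.3711

Multiply the model equation by X_{t-k} and take expectations. With theta_0 = psi_0 = 1 and psi_j the MA(infinity) weights, this gives
  gamma(k) - sum_i phi_i gamma(k-i) = c_k,
  c_k = sigma^2 * sum_{j=k..q} theta_j psi_{j-k}   (c_k = 0 for k > q),
using gamma(-m) = gamma(m).
psi-weights needed (psi_j = theta_j + sum_i phi_i psi_{j-i}):
  psi_1 = theta_1 + phi_1 = -0.544 + (0.071) = -0.473
Right-hand sides:
  c_0 = sigma^2 (1 + theta_1 psi_1) = 3 * (1 + (-0.544)(-0.473)) = 3 * 1.257312 = 3.771936
  c_1 = sigma^2 theta_1 = 3 * (-0.544) = -1.632
  c_2 = 0
Equations for k = 0 and k = 1 (AR order 1):
  gamma(0) = phi_1 gamma(1) + c_0
  gamma(1) = phi_1 gamma(0) + c_1
Substituting the second into the first: gamma(0) (1 - phi_1^2) = c_0 + phi_1 c_1, so
  gamma(0) = (c_0 + phi_1 c_1) / (1 - phi_1^2) = (3.771936 + (0.071)(-1.632)) / (1 - (0.071)^2) = 3.656064 / 0.994959 = 3.674588.
  gamma(1) = phi_1 gamma(0) + c_1 = (0.071)(3.674588) + (-1.632) = -1.371104.
Therefore gamma(1) = -1.3711 (to 4 decimal places).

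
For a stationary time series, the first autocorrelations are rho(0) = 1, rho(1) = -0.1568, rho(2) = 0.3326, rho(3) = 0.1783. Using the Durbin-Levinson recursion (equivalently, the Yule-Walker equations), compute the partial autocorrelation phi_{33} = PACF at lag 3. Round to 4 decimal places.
\phi_{33} = 0.3001

The PACF at lag k is phi_{kk}, the last component of the solution
to the Yule-Walker system G_k phi = r_k where
  (G_k)_{ij} = rho(|i - j|), (r_k)_i = rho(i), i,j = 1..k.
Equivalently, Durbin-Levinson gives phi_{kk} iteratively:
  phi_{11} = rho(1)
  phi_{kk} = [rho(k) - sum_{j=1..k-1} phi_{k-1,j} rho(k-j)]
            / [1 - sum_{j=1..k-1} phi_{k-1,j} rho(j)],
  phi_{k,j} = phi_{k-1,j} - phi_{kk} phi_{k-1,k-j},  j = 1..k-1.
Step k = 1:
  phi_11 = rho(1) = -0.1568.
Step k = 2:
  phi_22 = [rho(2) - phi_11 rho(1)] / [1 - phi_11 rho(1)] = [0.3326 - (-0.1568)(-0.1568)] / [1 - (-0.1568)(-0.1568)]
         = 0.30801376 / 0.97541376 = 0.315778.
  Update: phi_21 = phi_11 - phi_22 phi_11 = -0.1568 - (0.315778)(-0.1568) = -0.107286.
Step k = 3:
  phi_33 = [rho(3) - phi_21 rho(2) - phi_22 rho(1)] / [1 - phi_21 rho(1) - phi_22 rho(2)]
    numerator   = 0.1783 - (-0.107286)(0.3326) - (0.315778)(-0.1568) = 0.26349727
    denominator = 1 - (-0.107286)(-0.1568) - (0.315778)(0.3326) = 0.87814993
  phi_33 = 0.26349727 / 0.87814993 = 0.3001.
Therefore phi_{33} = 0.3001.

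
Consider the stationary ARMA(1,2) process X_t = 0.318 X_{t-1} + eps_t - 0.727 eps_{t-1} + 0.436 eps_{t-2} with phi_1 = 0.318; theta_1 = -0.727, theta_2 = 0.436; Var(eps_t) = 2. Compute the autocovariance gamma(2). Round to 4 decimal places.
\gamma(2) = 0.5534

Multiply the model equation by X_{t-k} and take expectations. With theta_0 = psi_0 = 1 and psi_j the MA(infinity) weights, this gives
  gamma(k) - sum_i phi_i gamma(k-i) = c_k,
  c_k = sigma^2 * sum_{j=k..q} theta_j psi_{j-k}   (c_k = 0 for k > q),
using gamma(-m) = gamma(m).
psi-weights needed (psi_j = theta_j + sum_i phi_i psi_{j-i}):
  psi_1 = theta_1 + phi_1 = -0.727 + (0.318) = -0.409
  psi_2 = theta_2 + phi_1 psi_1 = 0.436 + (0.318)(-0.409) = 0.305938
Right-hand sides:
  c_0 = sigma^2 (1 + theta_1 psi_1 + theta_2 psi_2) = 2 * (1 + (-0.727)(-0.409) + (0.436)(0.305938)) = 2 * 1.430732 = 2.861464
  c_1 = sigma^2 (theta_1 + theta_2 psi_1) = 2 * (-0.727 + (0.436)(-0.409)) = -1.810648
  c_2 = sigma^2 theta_2 = 2 * (0.436) = 0.872
Equations for k = 0 and k = 1 (AR order 1):
  gamma(0) = phi_1 gamma(1) + c_0
  gamma(1) = phi_1 gamma(0) + c_1
Substituting the second into the first: gamma(0) (1 - phi_1^2) = c_0 + phi_1 c_1, so
  gamma(0) = (c_0 + phi_1 c_1) / (1 - phi_1^2) = (2.861464 + (0.318)(-1.810648)) / (1 - (0.318)^2) = 2.285678 / 0.898876 = 2.542818.
  gamma(1) = phi_1 gamma(0) + c_1 = (0.318)(2.542818) + (-1.810648) = -1.002032.
For k = 2: gamma(2) = phi_1 gamma(1) + c_2
  = (0.318)(-1.002032) + (0.872) = 0.553354.
Therefore gamma(2) = 0.5534 (to 4 decimal places).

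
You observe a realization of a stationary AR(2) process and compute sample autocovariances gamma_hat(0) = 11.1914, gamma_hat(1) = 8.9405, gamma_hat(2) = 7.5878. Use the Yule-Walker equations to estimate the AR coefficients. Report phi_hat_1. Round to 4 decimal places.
\hat\phi_{1} = 0.7110

The Yule-Walker equations for an AR(p) process read, in matrix form,
  Gamma_p phi = r_p,   with   (Gamma_p)_{ij} = gamma(|i - j|),
                       (r_p)_i = gamma(i),   i,j = 1..p.
Substitute the sample gammas (Toeplitz matrix and right-hand side of size 2):
  Gamma_p = [[11.1914, 8.9405], [8.9405, 11.1914]]
  r_p     = [8.9405, 7.5878]
Written out:
  11.1914 phi_1 + 8.9405 phi_2 = 8.9405
  8.9405 phi_1 + 11.1914 phi_2 = 7.5878
Solve by Cramer's rule:
  det = gamma(0)^2 - gamma(1)^2 = (11.1914)^2 - (8.9405)^2 = 125.24743396 - 79.93254025 = 45.31489371
  phi_hat_1 = [gamma(1) gamma(0) - gamma(1) gamma(2)] / det = [(8.9405)(11.1914) - (8.9405)(7.5878)] / 45.31489371 = 32.2179858 / 45.31489371 = 0.711
  phi_hat_2 = [gamma(0) gamma(2) - gamma(1)^2] / det = [(11.1914)(7.5878) - (8.9405)^2] / 45.31489371 = 4.98556467 / 45.31489371 = 0.11
So phi_hat = [0.7110, 0.1100].
Therefore phi_hat_1 = 0.7110.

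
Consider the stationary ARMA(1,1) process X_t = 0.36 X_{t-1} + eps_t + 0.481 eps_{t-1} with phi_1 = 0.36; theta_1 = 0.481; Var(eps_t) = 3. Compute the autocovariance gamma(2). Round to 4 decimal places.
\gamma(2) = 1.2242

Multiply the model equation by X_{t-k} and take expectations. With theta_0 = psi_0 = 1 and psi_j the MA(infinity) weights, this gives
  gamma(k) - sum_i phi_i gamma(k-i) = c_k,
  c_k = sigma^2 * sum_{j=k..q} theta_j psi_{j-k}   (c_k = 0 for k > q),
using gamma(-m) = gamma(m).
psi-weights needed (psi_j = theta_j + sum_i phi_i psi_{j-i}):
  psi_1 = theta_1 + phi_1 = 0.481 + (0.36) = 0.841
Right-hand sides:
  c_0 = sigma^2 (1 + theta_1 psi_1) = 3 * (1 + (0.481)(0.841)) = 3 * 1.404521 = 4.213563
  c_1 = sigma^2 theta_1 = 3 * (0.481) = 1.443
  c_2 = 0
Equations for k = 0 and k = 1 (AR order 1):
  gamma(0) = phi_1 gamma(1) + c_0
  gamma(1) = phi_1 gamma(0) + c_1
Substituting the second into the first: gamma(0) (1 - phi_1^2) = c_0 + phi_1 c_1, so
  gamma(0) = (c_0 + phi_1 c_1) / (1 - phi_1^2) = (4.213563 + (0.36)(1.443)) / (1 - (0.36)^2) = 4.733043 / 0.8704 = 5.437779.
  gamma(1) = phi_1 gamma(0) + c_1 = (0.36)(5.437779) + (1.443) = 3.400601.
For k = 2 (> q): gamma(2) = phi_1 gamma(1) = (0.36)(3.400601) = 1.224216.
Therefore gamma(2) = 1.2242 (to 4 decimal places).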